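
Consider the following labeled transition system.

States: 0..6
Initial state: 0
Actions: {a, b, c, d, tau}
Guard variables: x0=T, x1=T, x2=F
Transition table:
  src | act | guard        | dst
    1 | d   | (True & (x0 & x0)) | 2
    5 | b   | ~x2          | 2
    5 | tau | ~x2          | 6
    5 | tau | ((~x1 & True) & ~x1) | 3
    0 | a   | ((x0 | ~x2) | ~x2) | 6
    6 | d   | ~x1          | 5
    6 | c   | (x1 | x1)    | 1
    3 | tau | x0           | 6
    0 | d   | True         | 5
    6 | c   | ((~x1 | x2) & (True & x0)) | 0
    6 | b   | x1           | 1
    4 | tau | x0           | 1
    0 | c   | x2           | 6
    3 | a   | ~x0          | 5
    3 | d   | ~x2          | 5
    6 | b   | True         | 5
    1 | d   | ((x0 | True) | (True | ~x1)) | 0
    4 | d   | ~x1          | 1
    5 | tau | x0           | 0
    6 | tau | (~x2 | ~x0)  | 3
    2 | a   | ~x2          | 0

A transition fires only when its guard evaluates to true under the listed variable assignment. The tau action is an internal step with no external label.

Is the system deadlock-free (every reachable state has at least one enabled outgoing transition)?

Reachable = {0,1,2,3,5,6}
  0: a→6  d→5  [2 out]
  1: d→0  d→2  [2 out]
  2: a→0  [1 out]
  3: d→5  tau→6  [2 out]
  5: b→2  tau→0  tau→6  [3 out]
  6: b→1  b→5  c→1  tau→3  [4 out]

Answer: DEADLOCK-FREE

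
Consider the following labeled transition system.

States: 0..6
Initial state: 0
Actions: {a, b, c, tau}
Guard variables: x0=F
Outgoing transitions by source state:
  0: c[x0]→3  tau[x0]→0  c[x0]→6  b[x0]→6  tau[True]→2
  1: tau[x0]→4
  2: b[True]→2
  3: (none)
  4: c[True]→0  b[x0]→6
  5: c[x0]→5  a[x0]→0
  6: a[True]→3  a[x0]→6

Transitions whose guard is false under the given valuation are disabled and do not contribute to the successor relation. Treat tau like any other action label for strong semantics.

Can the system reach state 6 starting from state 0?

Answer: UNREACHABLE

Analysis:
4 transition(s) survive guard evaluation.
Layer 0: {0}
Layer 1: {2}  total {0,2}
Reach set: {0,2}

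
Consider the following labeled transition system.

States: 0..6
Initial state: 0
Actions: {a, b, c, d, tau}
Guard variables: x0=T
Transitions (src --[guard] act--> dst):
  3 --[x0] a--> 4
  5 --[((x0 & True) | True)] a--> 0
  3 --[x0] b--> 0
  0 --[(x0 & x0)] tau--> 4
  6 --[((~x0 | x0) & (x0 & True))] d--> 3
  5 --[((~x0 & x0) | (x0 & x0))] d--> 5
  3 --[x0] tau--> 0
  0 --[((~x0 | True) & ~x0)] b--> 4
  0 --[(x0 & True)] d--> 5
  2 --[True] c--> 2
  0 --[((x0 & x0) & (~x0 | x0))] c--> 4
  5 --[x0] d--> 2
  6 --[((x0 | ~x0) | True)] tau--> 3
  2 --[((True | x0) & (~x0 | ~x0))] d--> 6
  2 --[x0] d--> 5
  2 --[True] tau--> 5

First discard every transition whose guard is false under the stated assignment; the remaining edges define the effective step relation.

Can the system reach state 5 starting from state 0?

Answer: REACHABLE

Trace:
14 transition(s) survive guard evaluation.
depth 0: {0}
depth 1: {4,5}  total {0,4,5}
depth 2: {2}  total {0,2,4,5}
R = {0,2,4,5}
Path to 5: d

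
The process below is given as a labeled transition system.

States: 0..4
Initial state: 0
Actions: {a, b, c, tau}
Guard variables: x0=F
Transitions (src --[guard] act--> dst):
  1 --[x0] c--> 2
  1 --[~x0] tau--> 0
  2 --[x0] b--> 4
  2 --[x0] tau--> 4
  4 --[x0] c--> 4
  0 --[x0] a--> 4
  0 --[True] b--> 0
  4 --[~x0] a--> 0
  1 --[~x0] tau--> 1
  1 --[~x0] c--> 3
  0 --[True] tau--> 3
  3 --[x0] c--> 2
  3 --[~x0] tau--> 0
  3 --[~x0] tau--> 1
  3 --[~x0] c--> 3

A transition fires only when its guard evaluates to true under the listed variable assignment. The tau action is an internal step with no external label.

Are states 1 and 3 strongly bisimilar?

Compute ~ classes (split until stable):
  round 0: {{0,1,2,3,4}}
  round 1: {{0},{1,3},{2},{4}}
stable after 2 split(s): 4 block(s)
class of 1: {1,3}; class of 3: {1,3}

Answer: BISIMILAR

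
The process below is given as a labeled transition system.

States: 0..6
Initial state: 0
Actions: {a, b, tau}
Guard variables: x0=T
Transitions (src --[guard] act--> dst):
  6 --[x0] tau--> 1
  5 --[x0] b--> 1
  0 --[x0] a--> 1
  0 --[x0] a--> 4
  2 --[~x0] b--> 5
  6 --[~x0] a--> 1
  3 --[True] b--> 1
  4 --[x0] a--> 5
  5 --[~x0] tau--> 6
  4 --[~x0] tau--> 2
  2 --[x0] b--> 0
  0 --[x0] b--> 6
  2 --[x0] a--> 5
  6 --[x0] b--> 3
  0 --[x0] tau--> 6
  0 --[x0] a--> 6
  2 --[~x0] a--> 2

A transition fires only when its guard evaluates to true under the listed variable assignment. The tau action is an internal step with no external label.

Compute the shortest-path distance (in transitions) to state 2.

Breadth-first toward 2:
  Layer 0: {0}
  Layer 1: {1,4,6}
  Layer 2: {3,5}
2 never appears.

Answer: UNREACHABLE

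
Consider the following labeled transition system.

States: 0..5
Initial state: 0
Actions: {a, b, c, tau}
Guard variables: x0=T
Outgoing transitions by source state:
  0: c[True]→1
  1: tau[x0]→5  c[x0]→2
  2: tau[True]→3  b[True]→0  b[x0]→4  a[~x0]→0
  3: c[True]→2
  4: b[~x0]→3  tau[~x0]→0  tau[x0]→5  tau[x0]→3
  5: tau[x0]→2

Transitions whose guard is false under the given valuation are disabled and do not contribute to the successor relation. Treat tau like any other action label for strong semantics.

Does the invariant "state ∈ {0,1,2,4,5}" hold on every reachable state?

Answer: INVARIANT VIOLATED at state 3

Trace:
Safe = {0,1,2,4,5}
Reach set: {0,1,2,3,4,5}
  0: safe
  1: safe
  2: safe
  3: outside
  4: safe
  5: safe
reach 3 via c·c·tau — violates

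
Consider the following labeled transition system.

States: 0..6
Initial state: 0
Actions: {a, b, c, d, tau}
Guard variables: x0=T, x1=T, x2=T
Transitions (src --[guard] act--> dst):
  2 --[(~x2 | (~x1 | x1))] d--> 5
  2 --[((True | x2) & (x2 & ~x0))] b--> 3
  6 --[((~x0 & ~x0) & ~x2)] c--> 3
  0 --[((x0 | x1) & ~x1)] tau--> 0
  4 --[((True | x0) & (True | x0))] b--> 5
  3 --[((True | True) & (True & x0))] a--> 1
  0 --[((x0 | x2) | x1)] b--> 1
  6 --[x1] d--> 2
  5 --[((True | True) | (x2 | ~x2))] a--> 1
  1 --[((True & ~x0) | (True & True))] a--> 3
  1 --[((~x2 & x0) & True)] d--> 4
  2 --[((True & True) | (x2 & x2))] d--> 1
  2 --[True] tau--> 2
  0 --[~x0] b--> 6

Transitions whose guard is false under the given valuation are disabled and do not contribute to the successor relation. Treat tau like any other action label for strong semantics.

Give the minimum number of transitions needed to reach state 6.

Breadth-first toward 6:
  L0 = {0}
  L1 = {1}
  L2 = {3}
6 never appears.

Answer: UNREACHABLE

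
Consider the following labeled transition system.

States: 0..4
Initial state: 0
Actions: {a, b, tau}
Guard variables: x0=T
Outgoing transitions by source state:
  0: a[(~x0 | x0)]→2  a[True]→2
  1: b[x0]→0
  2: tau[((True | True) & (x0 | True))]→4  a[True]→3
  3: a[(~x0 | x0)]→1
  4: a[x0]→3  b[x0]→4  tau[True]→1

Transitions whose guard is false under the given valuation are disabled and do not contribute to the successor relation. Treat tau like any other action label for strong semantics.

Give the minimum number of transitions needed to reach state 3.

Answer: 2

Analysis:
Layered search for 3:
  Layer 0: {0}
  Layer 1: {2}
  Layer 2: {3,4}
first hit 3 at d=2 via a·a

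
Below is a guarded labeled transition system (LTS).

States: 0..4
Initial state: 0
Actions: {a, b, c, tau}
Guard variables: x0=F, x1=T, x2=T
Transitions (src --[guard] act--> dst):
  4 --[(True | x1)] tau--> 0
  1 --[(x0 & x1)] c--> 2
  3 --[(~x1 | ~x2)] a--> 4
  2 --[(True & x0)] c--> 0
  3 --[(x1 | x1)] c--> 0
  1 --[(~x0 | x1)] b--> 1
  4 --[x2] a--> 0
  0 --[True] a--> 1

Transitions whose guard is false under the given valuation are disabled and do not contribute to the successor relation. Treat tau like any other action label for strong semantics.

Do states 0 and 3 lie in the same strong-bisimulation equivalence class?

Answer: NOT BISIMILAR

Working:
Compute ~ classes (split until stable):
  π0 = {{0,1,2,3,4}}
  π1 = {{0},{1},{2},{3},{4}}
stable after 2 split(s): 5 block(s)
class of 0: {0}; class of 3: {3}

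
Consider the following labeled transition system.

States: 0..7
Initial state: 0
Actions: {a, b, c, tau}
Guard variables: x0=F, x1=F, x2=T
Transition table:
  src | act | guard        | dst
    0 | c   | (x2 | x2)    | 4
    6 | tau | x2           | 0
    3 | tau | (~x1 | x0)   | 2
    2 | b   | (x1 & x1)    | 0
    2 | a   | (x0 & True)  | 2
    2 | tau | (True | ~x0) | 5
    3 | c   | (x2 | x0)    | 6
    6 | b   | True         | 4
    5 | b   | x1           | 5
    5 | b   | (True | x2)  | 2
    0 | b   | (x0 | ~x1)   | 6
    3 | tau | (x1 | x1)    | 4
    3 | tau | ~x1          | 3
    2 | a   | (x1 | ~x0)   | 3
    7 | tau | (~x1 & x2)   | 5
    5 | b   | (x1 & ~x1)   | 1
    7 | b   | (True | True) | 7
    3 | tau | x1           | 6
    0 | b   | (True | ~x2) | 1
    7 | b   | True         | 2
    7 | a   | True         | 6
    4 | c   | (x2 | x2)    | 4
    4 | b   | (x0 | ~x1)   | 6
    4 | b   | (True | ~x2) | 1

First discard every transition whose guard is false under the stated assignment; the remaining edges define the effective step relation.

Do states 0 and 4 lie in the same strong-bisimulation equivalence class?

Refine partition for ~:
  round 0: {{0,1,2,3,4,5,6,7}}
  round 1: {{0,4},{1},{2},{3},{5},{6},{7}}
stable after 2 split(s): 7 block(s)
class of 0: {0,4}; class of 4: {0,4}

Answer: BISIMILAR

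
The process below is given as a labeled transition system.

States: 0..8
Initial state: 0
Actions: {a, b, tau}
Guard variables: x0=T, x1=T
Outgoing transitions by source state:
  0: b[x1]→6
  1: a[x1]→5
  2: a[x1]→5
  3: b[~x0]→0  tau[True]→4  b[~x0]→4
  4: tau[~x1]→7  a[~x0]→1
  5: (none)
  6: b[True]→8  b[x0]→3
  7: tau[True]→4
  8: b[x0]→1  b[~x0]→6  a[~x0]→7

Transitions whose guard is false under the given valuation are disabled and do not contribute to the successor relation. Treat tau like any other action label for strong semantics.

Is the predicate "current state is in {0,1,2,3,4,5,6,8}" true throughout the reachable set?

Answer: INVARIANT HOLDS

Working:
Safe = {0,1,2,3,4,5,6,8}
Reachable = {0,1,3,4,5,6,8}
  0: ✓
  1: ✓
  3: ✓
  4: ✓
  5: ✓
  6: ✓
  8: ✓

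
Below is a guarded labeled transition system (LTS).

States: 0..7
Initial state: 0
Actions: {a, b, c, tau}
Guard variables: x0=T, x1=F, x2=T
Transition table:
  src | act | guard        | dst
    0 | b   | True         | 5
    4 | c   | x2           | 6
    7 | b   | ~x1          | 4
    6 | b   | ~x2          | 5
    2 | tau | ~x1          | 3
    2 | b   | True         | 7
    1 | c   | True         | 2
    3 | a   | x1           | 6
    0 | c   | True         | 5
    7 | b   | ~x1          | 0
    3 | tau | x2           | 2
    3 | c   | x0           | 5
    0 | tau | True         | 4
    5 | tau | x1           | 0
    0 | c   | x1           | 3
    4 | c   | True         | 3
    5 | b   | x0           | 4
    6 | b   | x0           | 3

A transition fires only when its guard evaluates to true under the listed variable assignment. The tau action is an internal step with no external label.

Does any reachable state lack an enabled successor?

Answer: DEADLOCK-FREE

Trace:
Reach set: {0,2,3,4,5,6,7}
  0: b→5  c→5  tau→4  [deg 3]
  2: b→7  tau→3  [deg 2]
  3: c→5  tau→2  [deg 2]
  4: c→3  c→6  [deg 2]
  5: b→4  [deg 1]
  6: b→3  [deg 1]
  7: b→0  b→4  [deg 2]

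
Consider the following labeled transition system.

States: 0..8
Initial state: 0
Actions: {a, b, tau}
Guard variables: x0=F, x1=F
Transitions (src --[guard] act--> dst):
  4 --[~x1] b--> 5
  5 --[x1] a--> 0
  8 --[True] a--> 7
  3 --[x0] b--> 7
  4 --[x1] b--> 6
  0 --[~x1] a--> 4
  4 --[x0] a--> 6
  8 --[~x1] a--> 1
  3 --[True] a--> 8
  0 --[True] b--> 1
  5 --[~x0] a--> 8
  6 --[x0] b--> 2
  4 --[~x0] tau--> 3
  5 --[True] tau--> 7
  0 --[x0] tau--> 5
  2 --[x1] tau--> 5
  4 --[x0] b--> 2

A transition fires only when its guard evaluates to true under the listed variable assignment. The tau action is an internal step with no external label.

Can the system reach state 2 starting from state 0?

After dropping false guards: 9 live edges.
L0 = {0}
L1 = {1,4}  total {0,1,4}
L2 = {3,5}  total {0,1,3,4,5}
L3 = {7,8}  total {0,1,3,4,5,7,8}
Reachable = {0,1,3,4,5,7,8}

Answer: UNREACHABLE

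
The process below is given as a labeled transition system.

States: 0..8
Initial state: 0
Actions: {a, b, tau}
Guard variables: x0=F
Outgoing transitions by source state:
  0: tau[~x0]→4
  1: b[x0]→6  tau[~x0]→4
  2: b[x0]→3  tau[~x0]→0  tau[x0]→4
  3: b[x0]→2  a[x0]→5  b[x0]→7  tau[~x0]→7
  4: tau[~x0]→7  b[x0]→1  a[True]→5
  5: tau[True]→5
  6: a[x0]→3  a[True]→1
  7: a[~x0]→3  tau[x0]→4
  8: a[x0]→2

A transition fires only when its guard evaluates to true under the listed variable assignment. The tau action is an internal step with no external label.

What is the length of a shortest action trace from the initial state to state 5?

Answer: 2

Analysis:
BFS to 5:
  Layer 0: {0}
  Layer 1: {4}
  Layer 2: {5,7}
depth(5)=2, e.g. tau·a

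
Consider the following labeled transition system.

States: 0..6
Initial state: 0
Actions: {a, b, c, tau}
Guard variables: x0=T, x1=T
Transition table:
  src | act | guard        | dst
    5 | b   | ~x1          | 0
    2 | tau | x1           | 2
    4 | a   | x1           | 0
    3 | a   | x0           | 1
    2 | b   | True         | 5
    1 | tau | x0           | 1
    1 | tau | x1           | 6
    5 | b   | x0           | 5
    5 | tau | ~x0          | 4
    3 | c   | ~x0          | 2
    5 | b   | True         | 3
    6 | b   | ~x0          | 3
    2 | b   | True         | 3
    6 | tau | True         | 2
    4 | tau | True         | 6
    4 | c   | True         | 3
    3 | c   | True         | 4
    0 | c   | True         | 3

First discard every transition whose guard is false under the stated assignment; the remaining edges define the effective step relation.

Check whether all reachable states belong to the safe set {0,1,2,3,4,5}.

Answer: INVARIANT VIOLATED at state 6

Analysis:
Allowed set {0,1,2,3,4,5}
Reachable = {0,1,2,3,4,5,6}
  0: ok
  1: ok
  2: ok
  3: ok
  4: ok
  5: ok
  6: VIOLATES
witness against invariant: c·a·tau → 6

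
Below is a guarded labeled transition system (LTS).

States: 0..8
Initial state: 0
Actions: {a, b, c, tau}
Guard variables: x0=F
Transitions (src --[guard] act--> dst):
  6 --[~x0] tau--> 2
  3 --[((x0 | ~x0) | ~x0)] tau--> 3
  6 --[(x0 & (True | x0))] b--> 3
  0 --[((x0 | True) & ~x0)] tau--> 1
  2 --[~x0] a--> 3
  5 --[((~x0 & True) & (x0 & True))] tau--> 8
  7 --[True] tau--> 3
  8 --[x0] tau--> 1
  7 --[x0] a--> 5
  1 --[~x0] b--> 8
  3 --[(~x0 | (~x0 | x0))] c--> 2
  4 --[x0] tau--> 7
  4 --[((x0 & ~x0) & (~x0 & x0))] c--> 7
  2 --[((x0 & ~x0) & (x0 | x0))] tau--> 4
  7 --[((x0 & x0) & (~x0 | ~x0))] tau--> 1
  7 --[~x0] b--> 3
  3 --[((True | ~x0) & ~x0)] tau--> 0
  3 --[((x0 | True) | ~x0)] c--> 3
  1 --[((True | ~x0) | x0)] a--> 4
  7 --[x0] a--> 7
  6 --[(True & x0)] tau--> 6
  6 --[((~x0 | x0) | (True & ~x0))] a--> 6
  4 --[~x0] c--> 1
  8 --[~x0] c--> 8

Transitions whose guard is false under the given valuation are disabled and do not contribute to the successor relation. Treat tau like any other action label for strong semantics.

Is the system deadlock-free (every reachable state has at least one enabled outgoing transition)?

Answer: DEADLOCK-FREE

Trace:
Reachable = {0,1,4,8}
  0: tau→1  [deg 1]
  1: a→4  b→8  [deg 2]
  4: c→1  [deg 1]
  8: c→8  [deg 1]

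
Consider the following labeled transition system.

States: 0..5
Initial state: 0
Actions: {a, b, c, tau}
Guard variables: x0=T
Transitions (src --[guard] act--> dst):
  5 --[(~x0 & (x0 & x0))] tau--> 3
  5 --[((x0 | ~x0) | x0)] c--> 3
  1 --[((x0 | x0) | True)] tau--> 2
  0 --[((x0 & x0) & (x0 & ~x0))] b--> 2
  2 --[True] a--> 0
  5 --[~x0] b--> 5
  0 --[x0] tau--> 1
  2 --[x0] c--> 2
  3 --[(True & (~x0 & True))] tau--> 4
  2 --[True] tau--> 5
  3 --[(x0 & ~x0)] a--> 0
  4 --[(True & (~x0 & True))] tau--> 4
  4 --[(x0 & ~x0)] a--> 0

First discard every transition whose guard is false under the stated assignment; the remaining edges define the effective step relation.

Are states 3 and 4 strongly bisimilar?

Bisimulation quotient by refinement:
  π0 = {{0,1,2,3,4,5}}
  π1 = {{0,1},{2},{3,4},{5}}
  π2 = {{0},{1},{2},{3,4},{5}}
Fixed point at round 3; 5 class(es).
3∈{3,4}, 4∈{3,4}

Answer: BISIMILAR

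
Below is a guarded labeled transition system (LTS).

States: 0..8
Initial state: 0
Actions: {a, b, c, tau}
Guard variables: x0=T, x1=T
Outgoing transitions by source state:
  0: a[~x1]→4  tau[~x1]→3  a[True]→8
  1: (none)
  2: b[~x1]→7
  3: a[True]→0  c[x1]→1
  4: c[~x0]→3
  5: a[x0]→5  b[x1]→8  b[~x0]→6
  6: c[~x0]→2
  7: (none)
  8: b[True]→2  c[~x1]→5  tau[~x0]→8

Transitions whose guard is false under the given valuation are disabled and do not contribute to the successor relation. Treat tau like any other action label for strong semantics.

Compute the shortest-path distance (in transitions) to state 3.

Answer: UNREACHABLE

Working:
BFS to 3:
  depth 0: {0}
  depth 1: {8}
  depth 2: {2}
3 never appears.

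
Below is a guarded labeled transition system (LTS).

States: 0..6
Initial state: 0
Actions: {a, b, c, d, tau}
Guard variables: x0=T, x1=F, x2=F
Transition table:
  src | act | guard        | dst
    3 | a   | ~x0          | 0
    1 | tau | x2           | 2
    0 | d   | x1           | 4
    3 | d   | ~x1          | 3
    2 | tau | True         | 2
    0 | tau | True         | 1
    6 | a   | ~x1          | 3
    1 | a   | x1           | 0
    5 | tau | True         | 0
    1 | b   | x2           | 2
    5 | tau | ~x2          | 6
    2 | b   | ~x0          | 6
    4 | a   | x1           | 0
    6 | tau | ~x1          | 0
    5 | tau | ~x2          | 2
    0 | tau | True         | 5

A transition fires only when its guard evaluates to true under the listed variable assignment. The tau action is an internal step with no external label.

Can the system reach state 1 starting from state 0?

9 transition(s) survive guard evaluation.
L0 = {0}
L1 = {1,5}  total {0,1,5}
L2 = {2,6}  total {0,1,2,5,6}
L3 = {3}  total {0,1,2,3,5,6}
Reach set: {0,1,2,3,5,6}
Path to 1: tau

Answer: REACHABLE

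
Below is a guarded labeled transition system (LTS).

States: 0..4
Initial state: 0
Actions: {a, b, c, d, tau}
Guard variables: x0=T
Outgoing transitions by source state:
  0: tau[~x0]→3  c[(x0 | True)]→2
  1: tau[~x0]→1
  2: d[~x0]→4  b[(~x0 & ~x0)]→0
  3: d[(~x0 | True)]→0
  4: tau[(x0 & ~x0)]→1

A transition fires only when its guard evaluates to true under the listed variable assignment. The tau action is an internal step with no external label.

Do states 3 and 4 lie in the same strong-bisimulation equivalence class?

Compute ~ classes (split until stable):
  P[0] = {{0,1,2,3,4}}
  P[1] = {{0},{1,2,4},{3}}
3 equivalence class(es) (converged in 2)
3∈{3}, 4∈{1,2,4}

Answer: NOT BISIMILAR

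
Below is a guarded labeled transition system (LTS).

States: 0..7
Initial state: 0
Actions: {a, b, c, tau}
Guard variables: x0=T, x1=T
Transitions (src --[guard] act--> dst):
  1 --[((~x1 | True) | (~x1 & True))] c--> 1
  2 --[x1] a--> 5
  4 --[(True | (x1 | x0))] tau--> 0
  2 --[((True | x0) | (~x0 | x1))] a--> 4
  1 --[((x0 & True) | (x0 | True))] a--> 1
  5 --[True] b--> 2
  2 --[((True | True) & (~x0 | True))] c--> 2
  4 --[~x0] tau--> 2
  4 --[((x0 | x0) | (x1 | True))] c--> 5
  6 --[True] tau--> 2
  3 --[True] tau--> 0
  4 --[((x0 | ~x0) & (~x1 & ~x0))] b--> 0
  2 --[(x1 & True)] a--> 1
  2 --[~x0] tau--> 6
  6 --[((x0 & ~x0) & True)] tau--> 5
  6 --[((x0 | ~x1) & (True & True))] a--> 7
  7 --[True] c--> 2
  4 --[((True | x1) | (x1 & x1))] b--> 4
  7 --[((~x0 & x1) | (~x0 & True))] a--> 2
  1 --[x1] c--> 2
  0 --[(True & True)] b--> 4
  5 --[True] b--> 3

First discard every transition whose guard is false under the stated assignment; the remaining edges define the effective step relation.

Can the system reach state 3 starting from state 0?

17 transition(s) survive guard evaluation.
Layer 0: {0}
Layer 1: {4}  cumulative {0,4}
Layer 2: {5}  cumulative {0,4,5}
Layer 3: {2,3}  cumulative {0,2,3,4,5}
Layer 4: {1}  cumulative {0,1,2,3,4,5}
Reach set: {0,1,2,3,4,5}
witness 3: b·c·b

Answer: REACHABLE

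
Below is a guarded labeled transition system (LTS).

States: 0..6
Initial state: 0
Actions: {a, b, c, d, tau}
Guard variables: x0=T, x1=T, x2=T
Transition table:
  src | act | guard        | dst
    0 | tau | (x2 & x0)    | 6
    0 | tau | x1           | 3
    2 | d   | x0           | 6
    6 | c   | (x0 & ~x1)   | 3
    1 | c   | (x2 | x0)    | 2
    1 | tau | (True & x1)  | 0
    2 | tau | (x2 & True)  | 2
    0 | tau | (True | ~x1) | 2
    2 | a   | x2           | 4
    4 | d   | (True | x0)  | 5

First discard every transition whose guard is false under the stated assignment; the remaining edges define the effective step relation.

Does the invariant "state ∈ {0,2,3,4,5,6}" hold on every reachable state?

Inv-set: {0,2,3,4,5,6}
Reachable = {0,2,3,4,5,6}
  0: safe
  2: safe
  3: safe
  4: safe
  5: safe
  6: safe

Answer: INVARIANT HOLDS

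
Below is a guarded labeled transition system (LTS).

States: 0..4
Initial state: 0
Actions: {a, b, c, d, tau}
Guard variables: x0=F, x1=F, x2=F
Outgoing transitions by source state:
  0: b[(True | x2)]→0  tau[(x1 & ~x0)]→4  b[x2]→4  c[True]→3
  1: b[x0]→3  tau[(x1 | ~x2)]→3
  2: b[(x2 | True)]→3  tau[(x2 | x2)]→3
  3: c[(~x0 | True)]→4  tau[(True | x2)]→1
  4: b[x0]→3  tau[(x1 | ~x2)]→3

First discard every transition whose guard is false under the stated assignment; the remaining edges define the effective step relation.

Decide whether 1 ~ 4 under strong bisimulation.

Compute ~ classes (split until stable):
  round 0: {{0,1,2,3,4}}
  round 1: {{0},{1,4},{2},{3}}
Fixed point at round 2; 4 class(es).
class of 1: {1,4}; class of 4: {1,4}

Answer: BISIMILAR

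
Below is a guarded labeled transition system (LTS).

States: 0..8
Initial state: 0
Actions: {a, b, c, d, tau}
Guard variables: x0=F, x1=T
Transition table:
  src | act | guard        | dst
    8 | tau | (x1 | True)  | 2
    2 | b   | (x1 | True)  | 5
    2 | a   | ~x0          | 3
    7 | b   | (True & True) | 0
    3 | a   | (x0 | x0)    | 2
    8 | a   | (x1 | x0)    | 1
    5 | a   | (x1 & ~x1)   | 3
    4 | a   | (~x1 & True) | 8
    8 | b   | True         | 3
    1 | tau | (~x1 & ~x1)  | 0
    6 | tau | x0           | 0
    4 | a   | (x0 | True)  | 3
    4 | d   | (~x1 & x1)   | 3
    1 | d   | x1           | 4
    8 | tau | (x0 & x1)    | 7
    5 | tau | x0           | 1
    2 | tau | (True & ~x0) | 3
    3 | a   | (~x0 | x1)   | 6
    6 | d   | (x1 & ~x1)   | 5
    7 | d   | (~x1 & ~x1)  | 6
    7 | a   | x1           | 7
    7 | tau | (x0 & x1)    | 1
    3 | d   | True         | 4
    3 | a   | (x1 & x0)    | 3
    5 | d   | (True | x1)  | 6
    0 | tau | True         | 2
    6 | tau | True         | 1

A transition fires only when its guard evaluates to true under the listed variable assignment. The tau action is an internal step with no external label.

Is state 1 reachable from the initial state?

Answer: REACHABLE

Analysis:
15 transition(s) survive guard evaluation.
L0 = {0}
L1 = {2}  total {0,2}
L2 = {3,5}  total {0,2,3,5}
L3 = {4,6}  total {0,2,3,4,5,6}
L4 = {1}  total {0,1,2,3,4,5,6}
R = {0,1,2,3,4,5,6}
trace reaching 1: tau·b·d·tau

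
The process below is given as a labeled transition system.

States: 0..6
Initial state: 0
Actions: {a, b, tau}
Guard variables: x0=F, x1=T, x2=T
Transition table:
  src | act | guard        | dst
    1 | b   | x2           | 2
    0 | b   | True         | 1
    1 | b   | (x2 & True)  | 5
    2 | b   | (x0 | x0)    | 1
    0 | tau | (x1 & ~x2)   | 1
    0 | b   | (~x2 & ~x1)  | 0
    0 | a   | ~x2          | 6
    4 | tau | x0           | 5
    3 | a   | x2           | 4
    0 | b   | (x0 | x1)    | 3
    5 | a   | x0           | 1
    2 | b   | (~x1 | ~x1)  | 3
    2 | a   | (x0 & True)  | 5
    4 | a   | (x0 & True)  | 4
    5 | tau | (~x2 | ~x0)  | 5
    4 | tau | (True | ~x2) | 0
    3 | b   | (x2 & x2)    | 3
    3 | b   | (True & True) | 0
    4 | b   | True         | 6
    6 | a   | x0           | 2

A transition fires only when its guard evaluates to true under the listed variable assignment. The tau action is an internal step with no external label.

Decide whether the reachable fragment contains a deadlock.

Answer: DEADLOCK at state 2

Working:
R = {0,1,2,3,4,5,6}
  0: b→1  b→3  [deg 2]
  1: b→2  b→5  [deg 2]
  2: ∅  [deadlock]
  3: a→4  b→0  b→3  [deg 3]
  4: b→6  tau→0  [deg 2]
  5: tau→5  [deg 1]
  6: ∅  [deadlock]
trace reaching 2: b·b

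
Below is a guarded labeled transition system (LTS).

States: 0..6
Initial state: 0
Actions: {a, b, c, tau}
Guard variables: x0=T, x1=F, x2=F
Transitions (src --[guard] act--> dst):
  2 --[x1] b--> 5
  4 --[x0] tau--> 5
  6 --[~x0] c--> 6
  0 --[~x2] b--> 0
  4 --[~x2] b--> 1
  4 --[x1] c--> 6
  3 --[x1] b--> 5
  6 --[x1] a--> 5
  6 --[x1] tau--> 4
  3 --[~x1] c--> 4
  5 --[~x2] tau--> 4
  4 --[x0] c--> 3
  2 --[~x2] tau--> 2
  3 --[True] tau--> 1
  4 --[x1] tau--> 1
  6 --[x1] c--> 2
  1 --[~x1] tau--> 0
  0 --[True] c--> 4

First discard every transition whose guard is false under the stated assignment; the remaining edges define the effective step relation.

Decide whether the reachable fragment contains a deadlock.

Reachable = {0,1,3,4,5}
  0: b→0  c→4  [2 out]
  1: tau→0  [1 out]
  3: c→4  tau→1  [2 out]
  4: b→1  c→3  tau→5  [3 out]
  5: tau→4  [1 out]

Answer: DEADLOCK-FREE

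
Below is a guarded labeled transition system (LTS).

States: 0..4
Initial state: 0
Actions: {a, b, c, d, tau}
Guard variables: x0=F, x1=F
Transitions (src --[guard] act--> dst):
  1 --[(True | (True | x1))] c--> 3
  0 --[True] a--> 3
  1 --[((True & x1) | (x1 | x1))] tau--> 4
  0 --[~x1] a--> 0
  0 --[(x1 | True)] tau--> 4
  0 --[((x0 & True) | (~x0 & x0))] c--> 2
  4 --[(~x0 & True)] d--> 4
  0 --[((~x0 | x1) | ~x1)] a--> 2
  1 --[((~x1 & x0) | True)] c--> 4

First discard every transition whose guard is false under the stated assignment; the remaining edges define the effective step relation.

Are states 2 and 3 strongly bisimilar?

Answer: BISIMILAR

Trace:
Refine partition for ~:
  π0 = {{0,1,2,3,4}}
  π1 = {{0},{1},{2,3},{4}}
4 equivalence class(es) (converged in 2)
class of 2: {2,3}; class of 3: {2,3}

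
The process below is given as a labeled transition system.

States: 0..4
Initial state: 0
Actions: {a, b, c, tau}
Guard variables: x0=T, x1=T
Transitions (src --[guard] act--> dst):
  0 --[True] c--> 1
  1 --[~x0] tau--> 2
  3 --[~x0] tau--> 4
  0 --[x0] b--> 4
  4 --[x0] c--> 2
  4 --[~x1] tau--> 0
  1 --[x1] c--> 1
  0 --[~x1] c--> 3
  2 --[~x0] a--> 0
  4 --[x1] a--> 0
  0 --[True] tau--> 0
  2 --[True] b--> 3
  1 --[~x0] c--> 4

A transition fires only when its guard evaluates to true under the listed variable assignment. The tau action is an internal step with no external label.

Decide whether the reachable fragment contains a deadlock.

Answer: DEADLOCK at state 3

Trace:
Reach set: {0,1,2,3,4}
  0: b→4  c→1  tau→0  [3 exit(s)]
  1: c→1  [1 exit(s)]
  2: b→3  [1 exit(s)]
  3: ∅  [deadlock]
  4: a→0  c→2  [2 exit(s)]
Path to 3: b·c·b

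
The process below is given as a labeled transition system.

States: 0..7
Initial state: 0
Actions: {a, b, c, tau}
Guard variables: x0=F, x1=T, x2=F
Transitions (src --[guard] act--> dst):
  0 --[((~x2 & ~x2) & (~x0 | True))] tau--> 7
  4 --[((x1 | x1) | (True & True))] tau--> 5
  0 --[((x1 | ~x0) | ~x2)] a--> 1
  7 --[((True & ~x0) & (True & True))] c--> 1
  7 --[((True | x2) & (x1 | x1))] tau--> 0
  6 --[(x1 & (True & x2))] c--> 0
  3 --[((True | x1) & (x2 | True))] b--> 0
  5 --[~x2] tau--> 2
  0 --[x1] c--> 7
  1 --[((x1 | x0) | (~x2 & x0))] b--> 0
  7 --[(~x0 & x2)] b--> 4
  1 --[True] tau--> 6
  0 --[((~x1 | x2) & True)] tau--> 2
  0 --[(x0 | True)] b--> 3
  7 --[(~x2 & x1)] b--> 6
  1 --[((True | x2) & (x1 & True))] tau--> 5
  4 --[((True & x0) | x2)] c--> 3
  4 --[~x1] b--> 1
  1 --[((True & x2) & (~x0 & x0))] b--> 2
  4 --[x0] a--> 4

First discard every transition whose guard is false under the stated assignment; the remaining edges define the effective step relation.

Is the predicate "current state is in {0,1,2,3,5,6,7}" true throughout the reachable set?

Allowed set {0,1,2,3,5,6,7}
Reachable = {0,1,2,3,5,6,7}
  0: ✓
  1: ✓
  2: ✓
  3: ✓
  5: ✓
  6: ✓
  7: ✓

Answer: INVARIANT HOLDS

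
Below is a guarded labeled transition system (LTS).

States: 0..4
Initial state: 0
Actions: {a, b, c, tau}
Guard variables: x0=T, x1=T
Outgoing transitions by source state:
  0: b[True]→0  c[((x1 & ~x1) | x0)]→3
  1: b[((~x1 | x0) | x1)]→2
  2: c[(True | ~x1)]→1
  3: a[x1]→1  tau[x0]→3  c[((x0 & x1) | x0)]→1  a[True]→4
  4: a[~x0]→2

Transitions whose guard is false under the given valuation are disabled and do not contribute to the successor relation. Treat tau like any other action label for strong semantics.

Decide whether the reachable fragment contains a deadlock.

Answer: DEADLOCK at state 4

Trace:
R = {0,1,2,3,4}
  0: b→0  c→3  [2 out]
  1: b→2  [1 out]
  2: c→1  [1 out]
  3: a→1  a→4  c→1  tau→3  [4 out]
  4: ∅  [no exit]
Path to 4: c·a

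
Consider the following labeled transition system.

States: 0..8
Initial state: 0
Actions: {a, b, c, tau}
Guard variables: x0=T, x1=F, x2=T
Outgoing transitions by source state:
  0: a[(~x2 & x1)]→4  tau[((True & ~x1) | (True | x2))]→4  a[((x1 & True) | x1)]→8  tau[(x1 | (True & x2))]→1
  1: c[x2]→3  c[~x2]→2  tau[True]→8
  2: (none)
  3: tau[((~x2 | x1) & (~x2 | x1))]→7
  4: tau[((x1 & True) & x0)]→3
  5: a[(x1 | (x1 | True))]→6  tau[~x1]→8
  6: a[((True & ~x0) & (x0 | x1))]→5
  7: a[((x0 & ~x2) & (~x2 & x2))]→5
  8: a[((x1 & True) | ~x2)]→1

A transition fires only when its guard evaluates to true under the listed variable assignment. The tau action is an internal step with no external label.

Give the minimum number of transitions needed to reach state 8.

Answer: 2

Working:
Layered search for 8:
  L0 = {0}
  L1 = {1,4}
  L2 = {3,8}
first hit 8 at d=2 via tau·tau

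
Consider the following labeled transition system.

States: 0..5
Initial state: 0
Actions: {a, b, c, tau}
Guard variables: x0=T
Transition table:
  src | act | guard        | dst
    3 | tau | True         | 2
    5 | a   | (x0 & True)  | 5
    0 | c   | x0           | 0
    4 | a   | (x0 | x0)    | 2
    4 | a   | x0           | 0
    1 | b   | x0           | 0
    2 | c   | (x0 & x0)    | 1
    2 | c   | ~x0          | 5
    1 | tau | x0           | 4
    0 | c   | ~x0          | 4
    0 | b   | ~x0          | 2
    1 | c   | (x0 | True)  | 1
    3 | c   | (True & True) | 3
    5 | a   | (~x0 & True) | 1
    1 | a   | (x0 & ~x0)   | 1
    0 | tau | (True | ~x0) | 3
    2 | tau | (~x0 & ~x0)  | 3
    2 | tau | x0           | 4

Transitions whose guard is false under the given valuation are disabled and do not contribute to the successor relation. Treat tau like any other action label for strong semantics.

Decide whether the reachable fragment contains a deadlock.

R = {0,1,2,3,4}
  0: c→0  tau→3  [2 out]
  1: b→0  c→1  tau→4  [3 out]
  2: c→1  tau→4  [2 out]
  3: c→3  tau→2  [2 out]
  4: a→0  a→2  [2 out]

Answer: DEADLOCK-FREE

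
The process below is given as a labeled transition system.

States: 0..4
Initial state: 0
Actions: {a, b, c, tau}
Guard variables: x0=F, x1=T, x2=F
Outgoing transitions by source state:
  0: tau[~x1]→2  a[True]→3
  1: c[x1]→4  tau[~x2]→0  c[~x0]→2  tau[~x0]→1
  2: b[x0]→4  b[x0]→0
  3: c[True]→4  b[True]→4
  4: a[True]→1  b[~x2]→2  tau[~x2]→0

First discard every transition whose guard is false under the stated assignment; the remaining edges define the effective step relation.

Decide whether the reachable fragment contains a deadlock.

Reachable = {0,1,2,3,4}
  0: a→3  [deg 1]
  1: c→2  c→4  tau→0  tau→1  [deg 4]
  2: ∅  [STUCK]
  3: b→4  c→4  [deg 2]
  4: a→1  b→2  tau→0  [deg 3]
witness 2: a·c·b

Answer: DEADLOCK at state 2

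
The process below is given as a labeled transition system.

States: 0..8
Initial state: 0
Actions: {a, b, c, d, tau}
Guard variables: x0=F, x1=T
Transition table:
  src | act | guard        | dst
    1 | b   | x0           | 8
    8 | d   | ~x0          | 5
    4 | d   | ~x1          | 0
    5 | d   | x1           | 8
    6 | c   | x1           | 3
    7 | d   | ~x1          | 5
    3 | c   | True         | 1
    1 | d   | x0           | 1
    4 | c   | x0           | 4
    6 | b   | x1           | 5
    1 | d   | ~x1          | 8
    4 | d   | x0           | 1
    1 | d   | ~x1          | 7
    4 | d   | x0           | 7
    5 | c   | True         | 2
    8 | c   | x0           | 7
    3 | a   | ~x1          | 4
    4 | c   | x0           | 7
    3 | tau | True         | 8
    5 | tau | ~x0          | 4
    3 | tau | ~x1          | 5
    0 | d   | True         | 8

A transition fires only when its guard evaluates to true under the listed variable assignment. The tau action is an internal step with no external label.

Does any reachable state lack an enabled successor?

R = {0,2,4,5,8}
  0: d→8  [1 exit(s)]
  2: ∅  [deadlock]
  4: ∅  [deadlock]
  5: c→2  d→8  tau→4  [3 exit(s)]
  8: d→5  [1 exit(s)]
witness 2: d·d·c

Answer: DEADLOCK at state 2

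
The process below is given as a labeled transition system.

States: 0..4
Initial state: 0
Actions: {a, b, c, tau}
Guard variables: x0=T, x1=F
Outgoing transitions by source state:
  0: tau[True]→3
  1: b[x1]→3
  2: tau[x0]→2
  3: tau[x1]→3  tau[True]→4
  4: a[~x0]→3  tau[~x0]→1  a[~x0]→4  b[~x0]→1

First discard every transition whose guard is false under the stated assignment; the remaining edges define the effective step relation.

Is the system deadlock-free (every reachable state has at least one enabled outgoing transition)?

R = {0,3,4}
  0: tau→3  [1 exit(s)]
  3: tau→4  [1 exit(s)]
  4: ∅  [no exit]
Path to 4: tau·tau

Answer: DEADLOCK at state 4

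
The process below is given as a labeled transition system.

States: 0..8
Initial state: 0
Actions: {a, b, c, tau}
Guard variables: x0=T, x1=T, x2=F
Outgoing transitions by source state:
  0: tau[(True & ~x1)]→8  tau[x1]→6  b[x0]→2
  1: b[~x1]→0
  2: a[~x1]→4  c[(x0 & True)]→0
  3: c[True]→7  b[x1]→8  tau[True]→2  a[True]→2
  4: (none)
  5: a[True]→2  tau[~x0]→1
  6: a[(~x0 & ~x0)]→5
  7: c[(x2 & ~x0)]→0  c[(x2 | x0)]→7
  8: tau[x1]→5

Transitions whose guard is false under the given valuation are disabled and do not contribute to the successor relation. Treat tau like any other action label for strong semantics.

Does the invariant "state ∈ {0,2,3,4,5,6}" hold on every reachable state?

Answer: INVARIANT HOLDS

Trace:
Inv-set: {0,2,3,4,5,6}
Reachable = {0,2,6}
  0: ✓
  2: ✓
  6: ✓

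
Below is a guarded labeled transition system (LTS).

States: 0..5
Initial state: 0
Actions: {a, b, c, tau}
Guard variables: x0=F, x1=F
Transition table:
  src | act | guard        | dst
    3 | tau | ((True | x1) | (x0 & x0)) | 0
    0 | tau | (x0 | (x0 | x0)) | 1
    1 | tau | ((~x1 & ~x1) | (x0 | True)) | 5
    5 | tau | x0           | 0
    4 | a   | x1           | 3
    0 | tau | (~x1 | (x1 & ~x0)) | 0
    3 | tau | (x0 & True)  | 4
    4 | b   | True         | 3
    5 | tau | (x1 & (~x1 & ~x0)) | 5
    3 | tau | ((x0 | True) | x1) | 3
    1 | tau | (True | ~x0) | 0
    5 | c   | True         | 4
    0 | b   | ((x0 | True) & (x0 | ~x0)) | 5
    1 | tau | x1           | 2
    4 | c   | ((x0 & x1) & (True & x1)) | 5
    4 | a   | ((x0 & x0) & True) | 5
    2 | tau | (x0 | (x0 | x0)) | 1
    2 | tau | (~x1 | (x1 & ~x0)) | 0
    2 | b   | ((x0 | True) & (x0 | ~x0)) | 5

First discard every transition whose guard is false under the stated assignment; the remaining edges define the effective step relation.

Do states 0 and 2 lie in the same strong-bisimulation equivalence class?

Answer: BISIMILAR

Trace:
Refine partition for ~:
  π0 = {{0,1,2,3,4,5}}
  π1 = {{0,2},{1,3},{4},{5}}
  π2 = {{0,2},{1},{3},{4},{5}}
Fixed point at round 3; 5 class(es).
0∈{0,2}, 2∈{0,2}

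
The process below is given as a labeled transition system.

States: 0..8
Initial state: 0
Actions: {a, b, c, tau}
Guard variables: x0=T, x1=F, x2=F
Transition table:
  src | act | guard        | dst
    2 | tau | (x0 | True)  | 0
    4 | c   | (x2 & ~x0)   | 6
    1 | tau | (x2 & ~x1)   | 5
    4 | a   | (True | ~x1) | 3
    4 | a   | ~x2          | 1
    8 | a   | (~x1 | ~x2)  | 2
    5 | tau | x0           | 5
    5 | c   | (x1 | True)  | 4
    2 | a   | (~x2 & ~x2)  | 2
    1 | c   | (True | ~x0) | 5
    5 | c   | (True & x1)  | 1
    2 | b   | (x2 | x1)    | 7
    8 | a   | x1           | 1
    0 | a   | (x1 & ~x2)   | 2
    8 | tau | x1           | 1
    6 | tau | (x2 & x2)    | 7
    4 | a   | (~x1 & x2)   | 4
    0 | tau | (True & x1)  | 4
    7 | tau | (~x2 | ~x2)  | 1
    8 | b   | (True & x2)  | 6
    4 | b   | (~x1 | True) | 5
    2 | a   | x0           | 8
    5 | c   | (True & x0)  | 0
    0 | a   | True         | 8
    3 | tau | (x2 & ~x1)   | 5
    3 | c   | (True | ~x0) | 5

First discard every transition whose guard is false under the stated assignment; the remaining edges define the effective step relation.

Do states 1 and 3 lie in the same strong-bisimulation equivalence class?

Answer: BISIMILAR

Analysis:
Compute ~ classes (split until stable):
  P[0] = {{0,1,2,3,4,5,6,7,8}}
  P[1] = {{0,8},{1,3},{2},{4},{5},{6},{7}}
  P[2] = {{0},{1,3},{2},{4},{5},{6},{7},{8}}
Fixed point at round 3; 8 class(es).
class of 1: {1,3}; class of 3: {1,3}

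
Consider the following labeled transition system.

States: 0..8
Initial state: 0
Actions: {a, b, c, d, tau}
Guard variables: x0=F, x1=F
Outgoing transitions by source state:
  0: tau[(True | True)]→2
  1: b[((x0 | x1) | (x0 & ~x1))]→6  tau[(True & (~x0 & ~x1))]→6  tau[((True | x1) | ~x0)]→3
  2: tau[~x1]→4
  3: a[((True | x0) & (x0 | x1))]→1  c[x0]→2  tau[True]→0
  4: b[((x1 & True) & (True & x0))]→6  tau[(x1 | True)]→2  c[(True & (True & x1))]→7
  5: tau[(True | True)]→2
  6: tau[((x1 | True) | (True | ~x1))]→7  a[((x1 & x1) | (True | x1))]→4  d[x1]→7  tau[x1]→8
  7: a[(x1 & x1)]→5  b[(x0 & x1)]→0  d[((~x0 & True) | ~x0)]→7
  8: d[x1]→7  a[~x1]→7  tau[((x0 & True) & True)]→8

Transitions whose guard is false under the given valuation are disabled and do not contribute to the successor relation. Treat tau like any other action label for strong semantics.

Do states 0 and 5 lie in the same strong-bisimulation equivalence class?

Answer: BISIMILAR

Analysis:
Bisimulation quotient by refinement:
  round 0: {{0,1,2,3,4,5,6,7,8}}
  round 1: {{0,1,2,3,4,5},{6},{7},{8}}
  round 2: {{0,2,3,4,5},{1},{6},{7},{8}}
Fixed point at round 3; 5 class(es).
0∈{0,2,3,4,5}, 5∈{0,2,3,4,5}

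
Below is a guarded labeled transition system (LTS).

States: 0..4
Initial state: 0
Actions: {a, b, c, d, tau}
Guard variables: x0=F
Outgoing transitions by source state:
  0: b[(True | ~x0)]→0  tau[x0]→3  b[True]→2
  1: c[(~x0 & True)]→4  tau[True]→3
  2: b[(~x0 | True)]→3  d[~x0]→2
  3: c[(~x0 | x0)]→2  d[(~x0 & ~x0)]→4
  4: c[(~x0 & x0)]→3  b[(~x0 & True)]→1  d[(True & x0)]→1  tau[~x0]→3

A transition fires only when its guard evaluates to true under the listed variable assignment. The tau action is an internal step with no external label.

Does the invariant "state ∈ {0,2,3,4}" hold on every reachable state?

Allowed set {0,2,3,4}
R = {0,1,2,3,4}
  0: safe
  1: outside
  2: safe
  3: safe
  4: safe
witness against invariant: b·b·d·b → 1

Answer: INVARIANT VIOLATED at state 1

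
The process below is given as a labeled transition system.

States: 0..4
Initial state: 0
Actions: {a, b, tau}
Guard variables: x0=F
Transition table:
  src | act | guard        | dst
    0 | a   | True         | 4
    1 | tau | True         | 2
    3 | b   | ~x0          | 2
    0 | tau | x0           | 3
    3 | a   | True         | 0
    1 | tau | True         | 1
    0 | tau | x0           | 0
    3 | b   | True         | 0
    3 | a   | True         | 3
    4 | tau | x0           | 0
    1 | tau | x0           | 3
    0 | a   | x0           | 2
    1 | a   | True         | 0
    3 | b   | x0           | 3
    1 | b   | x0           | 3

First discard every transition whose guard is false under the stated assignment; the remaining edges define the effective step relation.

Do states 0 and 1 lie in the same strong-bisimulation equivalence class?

Refine partition for ~:
  π0 = {{0,1,2,3,4}}
  π1 = {{0},{1},{2,4},{3}}
Fixed point at round 2; 4 class(es).
class of 0: {0}; class of 1: {1}

Answer: NOT BISIMILAR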